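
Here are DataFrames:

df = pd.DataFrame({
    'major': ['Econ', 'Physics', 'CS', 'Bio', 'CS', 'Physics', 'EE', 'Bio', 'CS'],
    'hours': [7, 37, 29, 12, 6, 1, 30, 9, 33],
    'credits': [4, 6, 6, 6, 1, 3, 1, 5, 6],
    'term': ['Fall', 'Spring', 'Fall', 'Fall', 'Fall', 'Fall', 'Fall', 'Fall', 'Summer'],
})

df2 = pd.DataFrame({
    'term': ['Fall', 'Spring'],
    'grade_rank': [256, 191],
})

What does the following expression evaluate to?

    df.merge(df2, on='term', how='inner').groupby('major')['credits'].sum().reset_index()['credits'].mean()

merge on 'term' (how='inner') → 8 rows:
     major  hours  credits    term  grade_rank
0     Econ      7        4    Fall         256
1  Physics     37        6  Spring         191
2       CS     29        6    Fall         256
3      Bio     12        6    Fall         256
4       CS      6        1    Fall         256
5  Physics      1        3    Fall         256
6       EE     30        1    Fall         256
7      Bio      9        5    Fall         256
group by major, sum of credits:
major
Bio        11
CS          7
EE          1
Econ        4
Physics     9
Name: credits, dtype: int64
reset_index():
     major  credits
0      Bio       11
1       CS        7
2       EE        1
3     Econ        4
4  Physics        9
Reading off the mean of column 'credits', we get 6.4.

6.4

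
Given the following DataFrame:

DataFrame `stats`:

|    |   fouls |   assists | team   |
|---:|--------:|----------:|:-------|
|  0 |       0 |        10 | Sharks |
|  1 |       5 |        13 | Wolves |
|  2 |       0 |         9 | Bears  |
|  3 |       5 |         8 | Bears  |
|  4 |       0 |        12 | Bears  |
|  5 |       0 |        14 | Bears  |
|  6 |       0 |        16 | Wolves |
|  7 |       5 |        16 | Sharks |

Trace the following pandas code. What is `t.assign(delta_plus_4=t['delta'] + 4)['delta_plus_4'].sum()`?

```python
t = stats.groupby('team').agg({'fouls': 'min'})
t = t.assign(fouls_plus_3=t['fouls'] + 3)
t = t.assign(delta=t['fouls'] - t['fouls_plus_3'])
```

group by team, min of fouls:
        fouls
team         
Bears       0
Sharks      0
Wolves      0
add column fouls_plus_3 = t['fouls'] + 3:
        fouls  fouls_plus_3
team                       
Bears       0             3
Sharks      0             3
Wolves      0             3
add column delta = t['fouls'] - t['fouls_plus_3']:
        fouls  fouls_plus_3  delta
team                              
Bears       0             3     -3
Sharks      0             3     -3
Wolves      0             3     -3
add column delta_plus_4 = t['delta'] + 4:
        fouls  fouls_plus_3  delta  delta_plus_4
team                                            
Bears       0             3     -3             1
Sharks      0             3     -3             1
Wolves      0             3     -3             1

3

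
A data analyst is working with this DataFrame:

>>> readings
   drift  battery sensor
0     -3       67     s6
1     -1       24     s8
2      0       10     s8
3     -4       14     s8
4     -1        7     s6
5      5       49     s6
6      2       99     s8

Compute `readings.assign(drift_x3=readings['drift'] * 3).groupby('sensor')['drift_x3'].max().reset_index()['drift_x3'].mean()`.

add column drift_x3 = readings['drift'] * 3:
   drift  battery sensor  drift_x3
0     -3       67     s6        -9
1     -1       24     s8        -3
2      0       10     s8         0
3     -4       14     s8       -12
4     -1        7     s6        -3
5      5       49     s6        15
6      2       99     s8         6
group by sensor, max of drift_x3:
sensor
s6    15
s8     6
Name: drift_x3, dtype: int64
reset_index():
  sensor  drift_x3
0     s6        15
1     s8         6
Then the mean of column 'drift_x3': 10.5

10.5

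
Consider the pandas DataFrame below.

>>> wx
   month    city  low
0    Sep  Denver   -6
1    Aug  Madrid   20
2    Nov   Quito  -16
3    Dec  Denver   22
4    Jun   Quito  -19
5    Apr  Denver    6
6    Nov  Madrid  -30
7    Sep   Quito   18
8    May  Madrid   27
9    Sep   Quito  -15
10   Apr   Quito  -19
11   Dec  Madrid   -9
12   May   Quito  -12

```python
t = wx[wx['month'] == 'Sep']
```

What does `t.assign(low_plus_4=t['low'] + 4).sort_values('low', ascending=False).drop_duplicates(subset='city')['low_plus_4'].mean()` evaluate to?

10.0

filter rows where month == 'Sep':
  month    city  low
0   Sep  Denver   -6
7   Sep   Quito   18
9   Sep   Quito  -15
add column low_plus_4 = t['low'] + 4:
  month    city  low  low_plus_4
0   Sep  Denver   -6          -2
7   Sep   Quito   18          22
9   Sep   Quito  -15         -11
sort by low descending:
  month    city  low  low_plus_4
7   Sep   Quito   18          22
0   Sep  Denver   -6          -2
9   Sep   Quito  -15         -11
drop duplicate city (keep=first):
  month    city  low  low_plus_4
7   Sep   Quito   18          22
0   Sep  Denver   -6          -2
Taking the mean of column 'low_plus_4' gives 10.0.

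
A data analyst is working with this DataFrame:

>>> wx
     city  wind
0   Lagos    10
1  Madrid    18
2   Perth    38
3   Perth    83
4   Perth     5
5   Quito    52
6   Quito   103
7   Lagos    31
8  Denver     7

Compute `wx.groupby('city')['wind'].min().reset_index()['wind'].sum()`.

group by city, min of wind:
city
Denver     7
Lagos     10
Madrid    18
Perth      5
Quito     52
Name: wind, dtype: int64
reset_index():
     city  wind
0  Denver     7
1   Lagos    10
2  Madrid    18
3   Perth     5
4   Quito    52

92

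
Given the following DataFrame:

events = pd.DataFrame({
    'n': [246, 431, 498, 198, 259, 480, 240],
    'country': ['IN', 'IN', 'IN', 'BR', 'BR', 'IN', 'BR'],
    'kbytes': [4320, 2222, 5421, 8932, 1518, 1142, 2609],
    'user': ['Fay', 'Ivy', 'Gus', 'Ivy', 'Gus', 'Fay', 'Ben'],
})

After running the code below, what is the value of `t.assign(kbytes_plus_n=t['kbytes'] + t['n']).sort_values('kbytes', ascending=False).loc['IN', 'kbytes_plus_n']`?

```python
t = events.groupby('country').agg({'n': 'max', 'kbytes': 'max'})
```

group by country: max(n), max(kbytes):
           n  kbytes
country             
BR       259    8932
IN       498    5421
add column kbytes_plus_n = t['kbytes'] + t['n']:
           n  kbytes  kbytes_plus_n
country                            
BR       259    8932           9191
IN       498    5421           5919
sort by kbytes descending:
           n  kbytes  kbytes_plus_n
country                            
BR       259    8932           9191
IN       498    5421           5919
Finally, value at row 'IN', column 'kbytes_plus_n' = 5919.

5919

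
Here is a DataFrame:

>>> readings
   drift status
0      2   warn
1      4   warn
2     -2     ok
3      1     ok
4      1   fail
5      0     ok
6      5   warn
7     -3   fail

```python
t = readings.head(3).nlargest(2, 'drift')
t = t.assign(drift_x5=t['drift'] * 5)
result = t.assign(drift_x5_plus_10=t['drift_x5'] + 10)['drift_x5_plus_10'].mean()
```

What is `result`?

take first 3 rows:
   drift status
0      2   warn
1      4   warn
2     -2     ok
take 2 rows with largest drift:
   drift status
1      4   warn
0      2   warn
add column drift_x5 = t['drift'] * 5:
   drift status  drift_x5
1      4   warn        20
0      2   warn        10
add column drift_x5_plus_10 = t['drift_x5'] + 10:
   drift status  drift_x5  drift_x5_plus_10
1      4   warn        20                30
0      2   warn        10                20
Reading off the mean of column 'drift_x5_plus_10', we get 25.0.

25.0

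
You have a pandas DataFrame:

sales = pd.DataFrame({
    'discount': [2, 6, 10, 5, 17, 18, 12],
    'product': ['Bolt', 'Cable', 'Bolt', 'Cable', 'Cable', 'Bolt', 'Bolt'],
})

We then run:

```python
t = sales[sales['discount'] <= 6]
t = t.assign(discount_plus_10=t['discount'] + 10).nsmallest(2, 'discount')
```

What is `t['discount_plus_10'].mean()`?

filter rows where discount <= 6:
   discount product
0         2    Bolt
1         6   Cable
3         5   Cable
add column discount_plus_10 = t['discount'] + 10:
   discount product  discount_plus_10
0         2    Bolt                12
1         6   Cable                16
3         5   Cable                15
take 2 rows with smallest discount:
   discount product  discount_plus_10
0         2    Bolt                12
3         5   Cable                15
Reading off the mean of column 'discount_plus_10', we get 13.5.

13.5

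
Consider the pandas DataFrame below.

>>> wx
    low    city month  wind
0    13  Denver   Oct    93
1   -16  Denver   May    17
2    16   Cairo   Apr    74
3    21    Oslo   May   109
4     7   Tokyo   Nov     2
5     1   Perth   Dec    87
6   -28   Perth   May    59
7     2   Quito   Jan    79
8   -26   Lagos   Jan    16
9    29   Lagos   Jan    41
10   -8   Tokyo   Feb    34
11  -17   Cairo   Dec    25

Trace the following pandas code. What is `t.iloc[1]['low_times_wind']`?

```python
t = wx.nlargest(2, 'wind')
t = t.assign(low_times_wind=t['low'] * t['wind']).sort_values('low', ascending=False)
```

1209

take 2 rows with largest wind:
   low    city month  wind
3   21    Oslo   May   109
0   13  Denver   Oct    93
add column low_times_wind = t['low'] * t['wind']:
   low    city month  wind  low_times_wind
3   21    Oslo   May   109            2289
0   13  Denver   Oct    93            1209
sort by low descending:
   low    city month  wind  low_times_wind
3   21    Oslo   May   109            2289
0   13  Denver   Oct    93            1209
value at position 1, column 'low_times_wind' → 1209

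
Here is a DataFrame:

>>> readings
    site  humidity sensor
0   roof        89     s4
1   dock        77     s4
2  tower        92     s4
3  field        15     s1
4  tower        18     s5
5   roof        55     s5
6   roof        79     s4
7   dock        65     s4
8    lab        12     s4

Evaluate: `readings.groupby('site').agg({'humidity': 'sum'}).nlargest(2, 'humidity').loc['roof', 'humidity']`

group by site, sum of humidity:
       humidity
site           
dock        142
field        15
lab          12
roof        223
tower       110
take 2 rows with largest humidity:
      humidity
site          
roof       223
dock       142
Taking the value at row 'roof', column 'humidity' gives 223.

223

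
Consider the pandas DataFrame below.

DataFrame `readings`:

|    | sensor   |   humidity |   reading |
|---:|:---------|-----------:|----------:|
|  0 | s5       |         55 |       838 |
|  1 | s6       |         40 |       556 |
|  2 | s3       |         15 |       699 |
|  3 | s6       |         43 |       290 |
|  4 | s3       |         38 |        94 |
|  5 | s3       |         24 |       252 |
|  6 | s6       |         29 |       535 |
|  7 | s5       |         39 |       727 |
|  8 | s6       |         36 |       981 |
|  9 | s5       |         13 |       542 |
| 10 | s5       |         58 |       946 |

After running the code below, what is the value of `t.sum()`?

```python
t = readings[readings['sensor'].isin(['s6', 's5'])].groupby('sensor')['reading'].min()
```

832

filter rows where sensor in ['s6', 's5']:
   sensor  humidity  reading
0      s5        55      838
1      s6        40      556
3      s6        43      290
6      s6        29      535
7      s5        39      727
8      s6        36      981
9      s5        13      542
10     s5        58      946
group by sensor, min of reading:
sensor
s5    542
s6    290
Name: reading, dtype: int64
The sum of the resulting series is 832.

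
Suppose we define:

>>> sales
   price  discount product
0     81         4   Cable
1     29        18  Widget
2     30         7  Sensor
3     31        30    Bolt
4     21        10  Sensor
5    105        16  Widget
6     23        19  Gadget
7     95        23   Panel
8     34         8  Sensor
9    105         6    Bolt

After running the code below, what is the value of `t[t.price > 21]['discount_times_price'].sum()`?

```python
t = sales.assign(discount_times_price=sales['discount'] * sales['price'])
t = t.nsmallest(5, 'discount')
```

add column discount_times_price = sales['discount'] * sales['price']:
   price  discount product  discount_times_price
0     81         4   Cable                   324
1     29        18  Widget                   522
2     30         7  Sensor                   210
3     31        30    Bolt                   930
4     21        10  Sensor                   210
5    105        16  Widget                  1680
6     23        19  Gadget                   437
7     95        23   Panel                  2185
8     34         8  Sensor                   272
9    105         6    Bolt                   630
take 5 rows with smallest discount:
   price  discount product  discount_times_price
0     81         4   Cable                   324
9    105         6    Bolt                   630
2     30         7  Sensor                   210
8     34         8  Sensor                   272
4     21        10  Sensor                   210
filter rows where price > 21:
   price  discount product  discount_times_price
0     81         4   Cable                   324
9    105         6    Bolt                   630
2     30         7  Sensor                   210
8     34         8  Sensor                   272

1436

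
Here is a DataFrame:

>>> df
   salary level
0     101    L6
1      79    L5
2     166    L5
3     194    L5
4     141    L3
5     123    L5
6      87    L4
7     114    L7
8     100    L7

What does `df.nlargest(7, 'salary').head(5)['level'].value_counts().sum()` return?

take 7 rows with largest salary:
   salary level
3     194    L5
2     166    L5
4     141    L3
5     123    L5
7     114    L7
0     101    L6
8     100    L7
take first 5 rows:
   salary level
3     194    L5
2     166    L5
4     141    L3
5     123    L5
7     114    L7
value_counts of level:
level
L5    3
L3    1
L7    1
Name: count, dtype: int64
Hence 5.

5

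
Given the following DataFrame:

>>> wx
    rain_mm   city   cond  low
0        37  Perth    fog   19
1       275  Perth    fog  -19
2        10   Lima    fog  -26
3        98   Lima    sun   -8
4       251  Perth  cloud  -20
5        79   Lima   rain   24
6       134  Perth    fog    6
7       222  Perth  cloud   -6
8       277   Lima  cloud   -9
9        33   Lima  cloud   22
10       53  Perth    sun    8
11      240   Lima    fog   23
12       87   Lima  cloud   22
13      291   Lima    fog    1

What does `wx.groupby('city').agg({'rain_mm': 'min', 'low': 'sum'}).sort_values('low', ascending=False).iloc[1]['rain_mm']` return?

37

group by city: min(rain_mm), sum(low):
       rain_mm  low
city               
Lima        10   49
Perth       37  -12
sort by low descending:
       rain_mm  low
city               
Lima        10   49
Perth       37  -12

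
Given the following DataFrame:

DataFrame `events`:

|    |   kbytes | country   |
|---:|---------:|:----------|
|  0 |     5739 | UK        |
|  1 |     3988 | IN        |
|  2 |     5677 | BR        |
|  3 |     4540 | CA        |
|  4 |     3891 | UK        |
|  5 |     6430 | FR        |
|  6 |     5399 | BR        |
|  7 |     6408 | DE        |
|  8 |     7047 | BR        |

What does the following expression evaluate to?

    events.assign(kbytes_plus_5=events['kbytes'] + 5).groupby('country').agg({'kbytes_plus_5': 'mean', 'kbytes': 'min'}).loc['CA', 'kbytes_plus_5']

add column kbytes_plus_5 = events['kbytes'] + 5:
   kbytes country  kbytes_plus_5
0    5739      UK           5744
1    3988      IN           3993
2    5677      BR           5682
3    4540      CA           4545
4    3891      UK           3896
5    6430      FR           6435
6    5399      BR           5404
7    6408      DE           6413
8    7047      BR           7052
group by country: mean(kbytes_plus_5), min(kbytes):
         kbytes_plus_5  kbytes
country                       
BR              6046.0    5399
CA              4545.0    4540
DE              6413.0    6408
FR              6435.0    6430
IN              3993.0    3988
UK              4820.0    3891
Taking the value at row 'CA', column 'kbytes_plus_5' gives 4545.0.

4545.0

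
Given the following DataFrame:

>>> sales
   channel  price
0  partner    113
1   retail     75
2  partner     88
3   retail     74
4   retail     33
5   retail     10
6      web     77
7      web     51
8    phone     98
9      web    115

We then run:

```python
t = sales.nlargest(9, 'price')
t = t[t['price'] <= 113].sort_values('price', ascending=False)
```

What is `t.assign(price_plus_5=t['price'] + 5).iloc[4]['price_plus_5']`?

80

take 9 rows with largest price:
   channel  price
9      web    115
0  partner    113
8    phone     98
2  partner     88
6      web     77
1   retail     75
3   retail     74
7      web     51
4   retail     33
filter rows where price <= 113:
   channel  price
0  partner    113
8    phone     98
2  partner     88
6      web     77
1   retail     75
3   retail     74
7      web     51
4   retail     33
sort by price descending:
   channel  price
0  partner    113
8    phone     98
2  partner     88
6      web     77
1   retail     75
3   retail     74
7      web     51
4   retail     33
add column price_plus_5 = t['price'] + 5:
   channel  price  price_plus_5
0  partner    113           118
8    phone     98           103
2  partner     88            93
6      web     77            82
1   retail     75            80
3   retail     74            79
7      web     51            56
4   retail     33            38
Reading off the value at position 4, column 'price_plus_5', we get 80.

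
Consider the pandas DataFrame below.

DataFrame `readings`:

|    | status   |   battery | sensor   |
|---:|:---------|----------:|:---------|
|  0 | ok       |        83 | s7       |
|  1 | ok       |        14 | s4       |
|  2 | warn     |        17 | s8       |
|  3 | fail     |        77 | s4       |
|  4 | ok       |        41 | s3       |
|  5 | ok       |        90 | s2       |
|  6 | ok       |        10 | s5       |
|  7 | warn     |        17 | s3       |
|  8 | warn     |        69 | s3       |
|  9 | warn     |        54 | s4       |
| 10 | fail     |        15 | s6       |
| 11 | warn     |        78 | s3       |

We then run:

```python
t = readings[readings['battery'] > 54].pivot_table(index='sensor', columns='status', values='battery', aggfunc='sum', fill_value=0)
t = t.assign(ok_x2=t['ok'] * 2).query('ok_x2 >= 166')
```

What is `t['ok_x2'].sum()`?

346

filter rows where battery > 54:
   status  battery sensor
0      ok       83     s7
3    fail       77     s4
5      ok       90     s2
8    warn       69     s3
11   warn       78     s3
pivot: rows=sensor, cols=status, sum(battery):
status  fail  ok  warn
sensor                
s2         0  90     0
s3         0   0   147
s4        77   0     0
s7         0  83     0
add column ok_x2 = t['ok'] * 2:
status  fail  ok  warn  ok_x2
sensor                       
s2         0  90     0    180
s3         0   0   147      0
s4        77   0     0      0
s7         0  83     0    166
filter rows where ok_x2 >= 166:
status  fail  ok  warn  ok_x2
sensor                       
s2         0  90     0    180
s7         0  83     0    166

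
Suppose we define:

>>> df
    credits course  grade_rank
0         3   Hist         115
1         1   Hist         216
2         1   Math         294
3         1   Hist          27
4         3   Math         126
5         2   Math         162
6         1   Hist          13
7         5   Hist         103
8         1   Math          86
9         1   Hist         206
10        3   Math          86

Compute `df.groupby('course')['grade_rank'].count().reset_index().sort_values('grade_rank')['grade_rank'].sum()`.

group by course, count of grade_rank:
course
Hist    6
Math    5
Name: grade_rank, dtype: int64
reset_index():
  course  grade_rank
0   Hist           6
1   Math           5
sort by grade_rank:
  course  grade_rank
1   Math           5
0   Hist           6
Hence 11.

11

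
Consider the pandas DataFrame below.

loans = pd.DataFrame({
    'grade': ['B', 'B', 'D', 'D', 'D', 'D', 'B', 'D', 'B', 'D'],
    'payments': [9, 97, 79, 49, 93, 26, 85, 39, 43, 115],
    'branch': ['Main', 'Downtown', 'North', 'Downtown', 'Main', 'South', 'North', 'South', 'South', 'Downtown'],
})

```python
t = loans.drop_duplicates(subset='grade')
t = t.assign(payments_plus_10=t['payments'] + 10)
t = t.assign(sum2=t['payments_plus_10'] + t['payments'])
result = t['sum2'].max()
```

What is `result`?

drop duplicate grade (keep=first):
  grade  payments branch
0     B         9   Main
2     D        79  North
add column payments_plus_10 = t['payments'] + 10:
  grade  payments branch  payments_plus_10
0     B         9   Main                19
2     D        79  North                89
add column sum2 = t['payments_plus_10'] + t['payments']:
  grade  payments branch  payments_plus_10  sum2
0     B         9   Main                19    28
2     D        79  North                89   168
Hence 168.

168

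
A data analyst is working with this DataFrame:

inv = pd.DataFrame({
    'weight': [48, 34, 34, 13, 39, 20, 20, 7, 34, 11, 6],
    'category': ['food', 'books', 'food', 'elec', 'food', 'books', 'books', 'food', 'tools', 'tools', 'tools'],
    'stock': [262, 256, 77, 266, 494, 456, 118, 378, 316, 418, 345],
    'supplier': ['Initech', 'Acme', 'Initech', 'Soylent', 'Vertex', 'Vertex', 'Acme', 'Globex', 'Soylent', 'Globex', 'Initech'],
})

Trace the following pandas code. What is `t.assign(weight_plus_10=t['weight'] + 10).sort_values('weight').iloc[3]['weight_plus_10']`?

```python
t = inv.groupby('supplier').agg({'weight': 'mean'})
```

group by supplier, mean of weight:
             weight
supplier           
Acme      27.000000
Globex     9.000000
Initech   29.333333
Soylent   23.500000
Vertex    29.500000
add column weight_plus_10 = t['weight'] + 10:
             weight  weight_plus_10
supplier                           
Acme      27.000000       37.000000
Globex     9.000000       19.000000
Initech   29.333333       39.333333
Soylent   23.500000       33.500000
Vertex    29.500000       39.500000
sort by weight:
             weight  weight_plus_10
supplier                           
Globex     9.000000       19.000000
Soylent   23.500000       33.500000
Acme      27.000000       37.000000
Initech   29.333333       39.333333
Vertex    29.500000       39.500000
value at position 3, column 'weight_plus_10' → 39.3333333333

39.3333333333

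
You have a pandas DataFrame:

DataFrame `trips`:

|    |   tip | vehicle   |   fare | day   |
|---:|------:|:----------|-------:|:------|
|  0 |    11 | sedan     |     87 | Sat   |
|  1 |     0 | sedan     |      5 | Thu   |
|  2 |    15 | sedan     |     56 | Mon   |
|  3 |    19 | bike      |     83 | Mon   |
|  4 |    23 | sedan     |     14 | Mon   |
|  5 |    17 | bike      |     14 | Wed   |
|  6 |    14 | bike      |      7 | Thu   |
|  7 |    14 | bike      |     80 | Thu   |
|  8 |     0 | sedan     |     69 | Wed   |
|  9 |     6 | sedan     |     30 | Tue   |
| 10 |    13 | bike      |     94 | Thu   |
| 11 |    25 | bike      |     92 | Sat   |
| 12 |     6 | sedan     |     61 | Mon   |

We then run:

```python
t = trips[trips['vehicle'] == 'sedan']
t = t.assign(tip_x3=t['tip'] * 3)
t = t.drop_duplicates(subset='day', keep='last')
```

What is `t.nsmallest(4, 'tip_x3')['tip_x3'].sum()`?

36

filter rows where vehicle == 'sedan':
    tip vehicle  fare  day
0    11   sedan    87  Sat
1     0   sedan     5  Thu
2    15   sedan    56  Mon
4    23   sedan    14  Mon
8     0   sedan    69  Wed
9     6   sedan    30  Tue
12    6   sedan    61  Mon
add column tip_x3 = t['tip'] * 3:
    tip vehicle  fare  day  tip_x3
0    11   sedan    87  Sat      33
1     0   sedan     5  Thu       0
2    15   sedan    56  Mon      45
4    23   sedan    14  Mon      69
8     0   sedan    69  Wed       0
9     6   sedan    30  Tue      18
12    6   sedan    61  Mon      18
drop duplicate day (keep=last):
    tip vehicle  fare  day  tip_x3
0    11   sedan    87  Sat      33
1     0   sedan     5  Thu       0
8     0   sedan    69  Wed       0
9     6   sedan    30  Tue      18
12    6   sedan    61  Mon      18
take 4 rows with smallest tip_x3:
    tip vehicle  fare  day  tip_x3
1     0   sedan     5  Thu       0
8     0   sedan    69  Wed       0
9     6   sedan    30  Tue      18
12    6   sedan    61  Mon      18
Then the sum of column 'tip_x3': 36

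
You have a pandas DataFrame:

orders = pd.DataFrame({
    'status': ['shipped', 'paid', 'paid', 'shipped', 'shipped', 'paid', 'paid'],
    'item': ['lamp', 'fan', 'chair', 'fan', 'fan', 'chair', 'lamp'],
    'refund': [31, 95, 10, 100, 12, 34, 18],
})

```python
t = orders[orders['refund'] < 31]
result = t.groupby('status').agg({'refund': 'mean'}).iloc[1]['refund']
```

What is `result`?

filter rows where refund < 31:
    status   item  refund
2     paid  chair      10
4  shipped    fan      12
6     paid   lamp      18
group by status, mean of refund:
         refund
status         
paid       14.0
shipped    12.0
Then the value at position 1, column 'refund': 12.0

12.0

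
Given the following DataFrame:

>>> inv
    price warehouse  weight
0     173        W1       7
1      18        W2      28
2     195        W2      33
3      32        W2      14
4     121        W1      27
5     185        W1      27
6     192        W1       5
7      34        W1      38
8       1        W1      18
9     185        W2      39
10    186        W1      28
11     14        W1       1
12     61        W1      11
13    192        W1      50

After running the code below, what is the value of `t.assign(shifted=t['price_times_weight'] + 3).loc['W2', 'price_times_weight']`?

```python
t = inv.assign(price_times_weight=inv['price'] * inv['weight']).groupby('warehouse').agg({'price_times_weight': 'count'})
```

4

add column price_times_weight = inv['price'] * inv['weight']:
    price warehouse  weight  price_times_weight
0     173        W1       7                1211
1      18        W2      28                 504
2     195        W2      33                6435
3      32        W2      14                 448
4     121        W1      27                3267
5     185        W1      27                4995
6     192        W1       5                 960
7      34        W1      38                1292
8       1        W1      18                  18
9     185        W2      39                7215
10    186        W1      28                5208
11     14        W1       1                  14
12     61        W1      11                 671
13    192        W1      50                9600
group by warehouse, count of price_times_weight:
           price_times_weight
warehouse                    
W1                         10
W2                          4
add column shifted = t['price_times_weight'] + 3:
           price_times_weight  shifted
warehouse                             
W1                         10       13
W2                          4        7
Hence 4.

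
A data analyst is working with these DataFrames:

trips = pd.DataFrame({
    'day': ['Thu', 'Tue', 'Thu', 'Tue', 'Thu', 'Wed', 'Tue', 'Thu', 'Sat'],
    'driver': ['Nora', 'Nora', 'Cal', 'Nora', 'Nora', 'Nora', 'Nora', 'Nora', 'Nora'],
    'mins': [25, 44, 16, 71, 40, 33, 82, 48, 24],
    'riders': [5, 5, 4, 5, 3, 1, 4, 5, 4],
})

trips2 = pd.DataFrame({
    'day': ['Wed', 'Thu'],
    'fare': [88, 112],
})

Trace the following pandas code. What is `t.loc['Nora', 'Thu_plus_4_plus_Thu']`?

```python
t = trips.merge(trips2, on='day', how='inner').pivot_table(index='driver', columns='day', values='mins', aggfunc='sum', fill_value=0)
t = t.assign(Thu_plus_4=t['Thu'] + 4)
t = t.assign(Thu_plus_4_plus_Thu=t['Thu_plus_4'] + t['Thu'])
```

merge on 'day' (how='inner') → 5 rows:
   day driver  mins  riders  fare
0  Thu   Nora    25       5   112
1  Thu    Cal    16       4   112
2  Thu   Nora    40       3   112
3  Wed   Nora    33       1    88
4  Thu   Nora    48       5   112
pivot: rows=driver, cols=day, sum(mins):
day     Thu  Wed
driver          
Cal      16    0
Nora    113   33
add column Thu_plus_4 = t['Thu'] + 4:
day     Thu  Wed  Thu_plus_4
driver                      
Cal      16    0          20
Nora    113   33         117
add column Thu_plus_4_plus_Thu = t['Thu_plus_4'] + t['Thu']:
day     Thu  Wed  Thu_plus_4  Thu_plus_4_plus_Thu
driver                                           
Cal      16    0          20                   36
Nora    113   33         117                  230

230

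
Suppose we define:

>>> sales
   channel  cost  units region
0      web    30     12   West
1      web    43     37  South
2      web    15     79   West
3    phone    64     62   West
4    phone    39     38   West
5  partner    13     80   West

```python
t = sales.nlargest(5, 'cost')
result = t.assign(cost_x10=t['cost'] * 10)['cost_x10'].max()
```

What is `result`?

640

take 5 rows with largest cost:
  channel  cost  units region
3   phone    64     62   West
1     web    43     37  South
4   phone    39     38   West
0     web    30     12   West
2     web    15     79   West
add column cost_x10 = t['cost'] * 10:
  channel  cost  units region  cost_x10
3   phone    64     62   West       640
1     web    43     37  South       430
4   phone    39     38   West       390
0     web    30     12   West       300
2     web    15     79   West       150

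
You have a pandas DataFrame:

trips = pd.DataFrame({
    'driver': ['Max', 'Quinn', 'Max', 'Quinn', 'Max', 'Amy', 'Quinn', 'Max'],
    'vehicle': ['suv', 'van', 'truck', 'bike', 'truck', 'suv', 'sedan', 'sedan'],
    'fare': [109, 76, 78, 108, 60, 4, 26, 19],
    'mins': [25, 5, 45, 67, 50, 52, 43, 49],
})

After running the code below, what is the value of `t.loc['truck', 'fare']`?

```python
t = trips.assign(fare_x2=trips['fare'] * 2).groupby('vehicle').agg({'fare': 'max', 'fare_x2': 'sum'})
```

add column fare_x2 = trips['fare'] * 2:
  driver vehicle  fare  mins  fare_x2
0    Max     suv   109    25      218
1  Quinn     van    76     5      152
2    Max   truck    78    45      156
3  Quinn    bike   108    67      216
4    Max   truck    60    50      120
5    Amy     suv     4    52        8
6  Quinn   sedan    26    43       52
7    Max   sedan    19    49       38
group by vehicle: max(fare), sum(fare_x2):
         fare  fare_x2
vehicle               
bike      108      216
sedan      26       90
suv       109      226
truck      78      276
van        76      152
The value at row 'truck', column 'fare' is 78.

78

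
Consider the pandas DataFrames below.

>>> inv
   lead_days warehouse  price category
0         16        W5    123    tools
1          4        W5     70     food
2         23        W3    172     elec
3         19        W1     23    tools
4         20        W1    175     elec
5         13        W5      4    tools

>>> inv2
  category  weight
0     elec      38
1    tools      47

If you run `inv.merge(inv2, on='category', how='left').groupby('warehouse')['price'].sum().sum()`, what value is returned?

merge on 'category' (how='left') → 6 rows:
   lead_days warehouse  price category  weight
0         16        W5    123    tools    47.0
1          4        W5     70     food     NaN
2         23        W3    172     elec    38.0
3         19        W1     23    tools    47.0
4         20        W1    175     elec    38.0
5         13        W5      4    tools    47.0
group by warehouse, sum of price:
warehouse
W1    198
W3    172
W5    197
Name: price, dtype: int64
The sum of the resulting series is 567.

567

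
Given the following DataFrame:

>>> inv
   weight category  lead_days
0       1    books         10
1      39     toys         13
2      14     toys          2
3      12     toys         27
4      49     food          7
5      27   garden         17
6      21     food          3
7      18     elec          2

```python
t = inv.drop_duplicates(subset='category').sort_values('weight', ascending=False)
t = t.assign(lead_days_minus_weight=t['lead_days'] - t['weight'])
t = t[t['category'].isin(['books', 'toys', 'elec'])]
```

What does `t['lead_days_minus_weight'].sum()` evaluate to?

drop duplicate category (keep=first):
   weight category  lead_days
0       1    books         10
1      39     toys         13
4      49     food          7
5      27   garden         17
7      18     elec          2
sort by weight descending:
   weight category  lead_days
4      49     food          7
1      39     toys         13
5      27   garden         17
7      18     elec          2
0       1    books         10
add column lead_days_minus_weight = t['lead_days'] - t['weight']:
   weight category  lead_days  lead_days_minus_weight
4      49     food          7                     -42
1      39     toys         13                     -26
5      27   garden         17                     -10
7      18     elec          2                     -16
0       1    books         10                       9
filter rows where category in ['books', 'toys', 'elec']:
   weight category  lead_days  lead_days_minus_weight
1      39     toys         13                     -26
7      18     elec          2                     -16
0       1    books         10                       9
Taking the sum of column 'lead_days_minus_weight' gives -33.

-33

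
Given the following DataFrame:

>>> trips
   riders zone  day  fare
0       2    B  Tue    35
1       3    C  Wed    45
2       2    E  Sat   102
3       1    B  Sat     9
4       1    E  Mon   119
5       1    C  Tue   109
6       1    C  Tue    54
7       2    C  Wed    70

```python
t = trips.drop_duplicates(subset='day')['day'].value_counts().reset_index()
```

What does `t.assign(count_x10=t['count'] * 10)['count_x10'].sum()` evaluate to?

40

drop duplicate day (keep=first):
   riders zone  day  fare
0       2    B  Tue    35
1       3    C  Wed    45
2       2    E  Sat   102
4       1    E  Mon   119
value_counts of day:
day
Tue    1
Wed    1
Sat    1
Mon    1
Name: count, dtype: int64
reset_index():
   day  count
0  Tue      1
1  Wed      1
2  Sat      1
3  Mon      1
add column count_x10 = t['count'] * 10:
   day  count  count_x10
0  Tue      1         10
1  Wed      1         10
2  Sat      1         10
3  Mon      1         10
Taking the sum of column 'count_x10' gives 40.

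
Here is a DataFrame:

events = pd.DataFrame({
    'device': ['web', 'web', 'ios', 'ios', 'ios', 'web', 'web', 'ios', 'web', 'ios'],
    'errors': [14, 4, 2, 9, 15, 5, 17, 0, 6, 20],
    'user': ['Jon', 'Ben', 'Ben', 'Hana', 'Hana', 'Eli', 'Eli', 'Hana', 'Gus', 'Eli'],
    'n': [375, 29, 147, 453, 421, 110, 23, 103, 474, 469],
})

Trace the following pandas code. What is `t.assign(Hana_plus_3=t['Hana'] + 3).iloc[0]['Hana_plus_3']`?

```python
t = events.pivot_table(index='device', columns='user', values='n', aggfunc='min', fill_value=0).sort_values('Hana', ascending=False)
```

pivot: rows=device, cols=user, min(n):
user    Ben  Eli  Gus  Hana  Jon
device                          
ios     147  469    0   103    0
web      29   23  474     0  375
sort by Hana descending:
user    Ben  Eli  Gus  Hana  Jon
device                          
ios     147  469    0   103    0
web      29   23  474     0  375
add column Hana_plus_3 = t['Hana'] + 3:
user    Ben  Eli  Gus  Hana  Jon  Hana_plus_3
device                                       
ios     147  469    0   103    0          106
web      29   23  474     0  375            3
The value at position 0, column 'Hana_plus_3' is 106.

106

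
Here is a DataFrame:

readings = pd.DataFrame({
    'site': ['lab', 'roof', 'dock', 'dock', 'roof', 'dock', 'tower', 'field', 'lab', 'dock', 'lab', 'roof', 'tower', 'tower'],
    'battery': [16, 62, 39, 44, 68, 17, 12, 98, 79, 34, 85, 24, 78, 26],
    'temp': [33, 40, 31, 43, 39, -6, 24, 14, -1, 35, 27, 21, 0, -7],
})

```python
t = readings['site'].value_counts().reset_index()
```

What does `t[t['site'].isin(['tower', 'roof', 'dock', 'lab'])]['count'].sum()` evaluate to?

13

value_counts of site:
site
dock     4
lab      3
roof     3
tower    3
field    1
Name: count, dtype: int64
reset_index():
    site  count
0   dock      4
1    lab      3
2   roof      3
3  tower      3
4  field      1
filter rows where site in ['tower', 'roof', 'dock', 'lab']:
    site  count
0   dock      4
1    lab      3
2   roof      3
3  tower      3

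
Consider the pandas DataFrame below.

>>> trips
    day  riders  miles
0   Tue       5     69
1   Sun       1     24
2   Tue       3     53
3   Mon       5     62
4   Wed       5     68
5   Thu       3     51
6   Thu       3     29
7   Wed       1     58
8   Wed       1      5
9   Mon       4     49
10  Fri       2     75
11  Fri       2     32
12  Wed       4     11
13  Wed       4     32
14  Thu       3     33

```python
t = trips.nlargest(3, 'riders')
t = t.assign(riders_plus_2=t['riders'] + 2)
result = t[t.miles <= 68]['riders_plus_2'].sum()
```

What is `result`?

14

take 3 rows with largest riders:
   day  riders  miles
0  Tue       5     69
3  Mon       5     62
4  Wed       5     68
add column riders_plus_2 = t['riders'] + 2:
   day  riders  miles  riders_plus_2
0  Tue       5     69              7
3  Mon       5     62              7
4  Wed       5     68              7
filter rows where miles <= 68:
   day  riders  miles  riders_plus_2
3  Mon       5     62              7
4  Wed       5     68              7
Hence 14.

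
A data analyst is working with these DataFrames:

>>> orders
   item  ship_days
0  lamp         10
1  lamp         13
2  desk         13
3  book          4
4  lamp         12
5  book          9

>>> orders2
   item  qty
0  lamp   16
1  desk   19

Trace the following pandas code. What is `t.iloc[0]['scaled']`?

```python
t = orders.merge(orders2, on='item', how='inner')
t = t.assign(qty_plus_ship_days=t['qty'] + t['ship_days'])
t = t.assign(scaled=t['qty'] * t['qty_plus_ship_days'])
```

416

merge on 'item' (how='inner') → 4 rows:
   item  ship_days  qty
0  lamp         10   16
1  lamp         13   16
2  desk         13   19
3  lamp         12   16
add column qty_plus_ship_days = t['qty'] + t['ship_days']:
   item  ship_days  qty  qty_plus_ship_days
0  lamp         10   16                  26
1  lamp         13   16                  29
2  desk         13   19                  32
3  lamp         12   16                  28
add column scaled = t['qty'] * t['qty_plus_ship_days']:
   item  ship_days  qty  qty_plus_ship_days  scaled
0  lamp         10   16                  26     416
1  lamp         13   16                  29     464
2  desk         13   19                  32     608
3  lamp         12   16                  28     448
The value at position 0, column 'scaled' is 416.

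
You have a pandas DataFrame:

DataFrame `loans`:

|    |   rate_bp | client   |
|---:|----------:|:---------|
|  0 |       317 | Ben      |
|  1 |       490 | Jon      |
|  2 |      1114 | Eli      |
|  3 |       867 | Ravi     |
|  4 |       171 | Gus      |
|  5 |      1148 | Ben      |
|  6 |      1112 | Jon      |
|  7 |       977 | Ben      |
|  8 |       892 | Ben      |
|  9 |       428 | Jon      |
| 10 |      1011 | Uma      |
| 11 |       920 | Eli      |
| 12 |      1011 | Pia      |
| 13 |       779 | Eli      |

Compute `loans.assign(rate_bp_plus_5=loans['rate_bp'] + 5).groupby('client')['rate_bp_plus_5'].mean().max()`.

add column rate_bp_plus_5 = loans['rate_bp'] + 5:
    rate_bp client  rate_bp_plus_5
0       317    Ben             322
1       490    Jon             495
2      1114    Eli            1119
3       867   Ravi             872
4       171    Gus             176
5      1148    Ben            1153
6      1112    Jon            1117
7       977    Ben             982
8       892    Ben             897
9       428    Jon             433
10     1011    Uma            1016
11      920    Eli             925
12     1011    Pia            1016
13      779    Eli             784
group by client, mean of rate_bp_plus_5:
client
Ben      838.500000
Eli      942.666667
Gus      176.000000
Jon      681.666667
Pia     1016.000000
Ravi     872.000000
Uma     1016.000000
Name: rate_bp_plus_5, dtype: float64

1016.0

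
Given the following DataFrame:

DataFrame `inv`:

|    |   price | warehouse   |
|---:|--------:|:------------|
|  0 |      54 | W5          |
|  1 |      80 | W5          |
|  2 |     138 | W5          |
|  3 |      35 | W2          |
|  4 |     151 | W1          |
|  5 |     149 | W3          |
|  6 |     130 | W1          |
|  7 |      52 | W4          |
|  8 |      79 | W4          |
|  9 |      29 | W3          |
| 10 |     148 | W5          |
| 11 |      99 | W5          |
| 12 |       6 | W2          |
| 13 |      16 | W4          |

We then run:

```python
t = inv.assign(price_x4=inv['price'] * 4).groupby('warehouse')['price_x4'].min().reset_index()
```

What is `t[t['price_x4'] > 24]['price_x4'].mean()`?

add column price_x4 = inv['price'] * 4:
    price warehouse  price_x4
0      54        W5       216
1      80        W5       320
2     138        W5       552
3      35        W2       140
4     151        W1       604
5     149        W3       596
6     130        W1       520
7      52        W4       208
8      79        W4       316
9      29        W3       116
10    148        W5       592
11     99        W5       396
12      6        W2        24
13     16        W4        64
group by warehouse, min of price_x4:
warehouse
W1    520
W2     24
W3    116
W4     64
W5    216
Name: price_x4, dtype: int64
reset_index():
  warehouse  price_x4
0        W1       520
1        W2        24
2        W3       116
3        W4        64
4        W5       216
filter rows where price_x4 > 24:
  warehouse  price_x4
0        W1       520
2        W3       116
3        W4        64
4        W5       216
Taking the mean of column 'price_x4' gives 229.0.

229.0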